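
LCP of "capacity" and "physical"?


Word 1: "capacity"
Word 2: "physical"
Comparing from start:
  Pos 0: 'c' != 'p' (stop)
LCP = "" (length 0)


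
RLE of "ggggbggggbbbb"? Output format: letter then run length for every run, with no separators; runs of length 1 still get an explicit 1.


String: "ggggbggggbbbb"
Scanning for consecutive runs:
  'g' x 4
  'b' x 1
  'g' x 4
  'b' x 4
RLE = "g4b1g4b4"


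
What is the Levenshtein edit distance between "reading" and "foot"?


Word 1: "reading" (length 7)
Word 2: "foot" (length 4)
One optimal edit sequence (insert/delete/substitute each cost 1):
  1. delete 'r'  (+1)
  2. delete 'e'  (+1)
  3. delete 'a'  (+1)
  4. substitute 'd' -> 'f'  (+1)
  5. substitute 'i' -> 'o'  (+1)
  6. substitute 'n' -> 'o'  (+1)
  7. substitute 'g' -> 't'  (+1)
Total edit operations: 7
Edit distance = 7


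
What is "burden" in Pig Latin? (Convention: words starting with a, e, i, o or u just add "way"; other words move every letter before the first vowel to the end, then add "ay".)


Word: "burden"
Starts with consonant(s) → move to end, add 'ay'
Consonant cluster: "b"
Pig Latin = "urdenbay"


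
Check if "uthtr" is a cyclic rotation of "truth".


Word: "truth", Candidate: "uthtr"
Method: check if candidate is substring of word+word
"truthtruth" contains "uthtr"? Yes
Is rotation = Yes


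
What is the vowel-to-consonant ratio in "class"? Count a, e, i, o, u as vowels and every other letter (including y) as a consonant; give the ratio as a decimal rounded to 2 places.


Word: "class"
Vowels (a,e,i,o,u): 1
Consonants: 4
Ratio = 1/4
= 0.25


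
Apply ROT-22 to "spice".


Word: "spice"
Shift: 22
Each letter → (letter + shift) mod 26:
  's' (18) + 22 = 14 → 'o'
  'p' (15) + 22 = 11 → 'l'
  'i' (8) + 22 = 4 → 'e'
  'c' (2) + 22 = 24 → 'y'
  'e' (4) + 22 = 0 → 'a'
Result = "oleya"


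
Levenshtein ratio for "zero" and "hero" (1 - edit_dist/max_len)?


Word 1: "zero" (length 4)
Word 2: "hero" (length 4)
One optimal edit sequence:
  1. substitute 'z' -> 'h'  (+1)
  2. keep 'e'
  3. keep 'r'
  4. keep 'o'
Edit distance = 1
Max length = max(4, 4) = 4
Similarity = 1 - 1/4
= 0.7500


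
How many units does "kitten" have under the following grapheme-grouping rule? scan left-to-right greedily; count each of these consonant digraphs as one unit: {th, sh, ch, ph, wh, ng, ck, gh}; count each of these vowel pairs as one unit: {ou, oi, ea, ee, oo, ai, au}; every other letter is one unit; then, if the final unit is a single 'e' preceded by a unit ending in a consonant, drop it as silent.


Word: "kitten" (6 letters)
Left-to-right scan:
  1. 'k' (letter)
  2. 'i' (letter)
  3. 't' (letter)
  4. 't' (letter)
  5. 'e' (letter)
  6. 'n' (letter)
Units from scan: 6
Sound units = 6 units


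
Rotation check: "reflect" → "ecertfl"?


Word: "reflect", Candidate: "ecertfl"
Method: check if candidate is substring of word+word
"reflectreflect" contains "ecertfl"? No
Is rotation = No


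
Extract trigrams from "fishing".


Word: "fishing" (length 7)
Number of trigrams = 7 - 3 + 1 = 5
  Position 0: "fis"
  Position 1: "ish"
  Position 2: "shi"
  Position 3: "hin"
  Position 4: "ing"
Trigrams = "fis", "ish", "shi", "hin", "ing"


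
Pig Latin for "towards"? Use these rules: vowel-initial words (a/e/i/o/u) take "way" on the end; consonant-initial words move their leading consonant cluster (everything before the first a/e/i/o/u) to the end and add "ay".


Word: "towards"
Starts with consonant(s) → move to end, add 'ay'
Consonant cluster: "t"
Pig Latin = "owardstay"


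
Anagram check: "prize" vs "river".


Word 1: "prize" → sorted: eiprz
Word 2: "river" → sorted: eirrv
Same letters? eiprz != eirrv
Anagram = No


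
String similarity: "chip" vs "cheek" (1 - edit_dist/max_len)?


Word 1: "chip" (length 4)
Word 2: "cheek" (length 5)
One optimal edit sequence:
  1. keep 'c'
  2. keep 'h'
  3. insert 'e'  (+1)
  4. substitute 'i' -> 'e'  (+1)
  5. substitute 'p' -> 'k'  (+1)
Edit distance = 3
Max length = max(4, 5) = 5
Similarity = 1 - 3/5
= 0.4000


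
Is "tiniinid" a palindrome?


Word: "tiniinid"
Reversed: "diniinit"
Forward == Backward? tiniinid != diniinit
Palindrome = No


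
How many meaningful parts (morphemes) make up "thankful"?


Word: "thankful"
Morphemes: thank + -ful
Each morpheme carries meaning
= 2 morphemes


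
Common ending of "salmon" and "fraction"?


Word 1: "salmon"
Word 2: "fraction"
Comparing from end:
  Pos -1: 'n' == 'n'
  Pos -2: 'o' == 'o'
  Pos -3: 'm' != 'i' (stop)
LCS = "on" (length 2)


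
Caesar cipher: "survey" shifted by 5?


Word: "survey"
Shift: 5
Each letter → (letter + shift) mod 26:
  's' (18) + 5 = 23 → 'x'
  'u' (20) + 5 = 25 → 'z'
  'r' (17) + 5 = 22 → 'w'
  'v' (21) + 5 = 0 → 'a'
  'e' (4) + 5 = 9 → 'j'
  'y' (24) + 5 = 3 → 'd'
Result = "xzwajd"


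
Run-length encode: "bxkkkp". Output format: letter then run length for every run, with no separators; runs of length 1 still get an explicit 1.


String: "bxkkkp"
Scanning for consecutive runs:
  'b' x 1
  'x' x 1
  'k' x 3
  'p' x 1
RLE = "b1x1k3p1"


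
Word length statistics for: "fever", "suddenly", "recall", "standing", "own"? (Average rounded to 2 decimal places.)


Lengths: "fever"=5, "suddenly"=8, "recall"=6, "standing"=8, "own"=3
Sum = 30, Count = 5
Average = 30/5 = 6.00
= avg=6.00, min=3, max=8


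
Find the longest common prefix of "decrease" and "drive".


Word 1: "decrease"
Word 2: "drive"
Comparing from start:
  Pos 0: 'd' == 'd'
  Pos 1: 'e' != 'r' (stop)
LCP = "d" (length 1)


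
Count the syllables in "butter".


Word: "butter"
Syllable breakdown: but-ter
Counting: 2 parts
= 2 syllables


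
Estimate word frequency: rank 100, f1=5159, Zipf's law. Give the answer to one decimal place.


Zipf's law: f(r) = f(1) / r
f(1) = 5159
f(100) = 5159 / 100
= 51.6 occurrences


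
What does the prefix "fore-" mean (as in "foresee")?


Prefix: fore-
Example: foresee = fore- + see
Meaning = before


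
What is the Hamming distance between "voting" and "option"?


Comparing character by character (same length = 6):
  Pos 0: 'v' vs 'o' !=
  Pos 1: 'o' vs 'p' !=
  Pos 2: 't' vs 't' =
  Pos 3: 'i' vs 'i' =
  Pos 4: 'n' vs 'o' !=
  Pos 5: 'g' vs 'n' !=
Hamming distance = 4


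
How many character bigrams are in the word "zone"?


Word: "zone" (length 4)
Number of 2-grams = length - 2 + 1 = 4 - 2 + 1
= 3


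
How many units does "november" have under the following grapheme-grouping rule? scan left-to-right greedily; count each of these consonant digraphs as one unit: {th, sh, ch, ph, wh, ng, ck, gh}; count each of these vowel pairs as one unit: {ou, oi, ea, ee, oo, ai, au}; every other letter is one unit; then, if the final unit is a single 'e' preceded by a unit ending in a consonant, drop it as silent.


Word: "november" (8 letters)
Left-to-right scan:
  [1] 'n' (letter)
  [2] 'o' (letter)
  [3] 'v' (letter)
  [4] 'e' (letter)
  [5] 'm' (letter)
  [6] 'b' (letter)
  [7] 'e' (letter)
  [8] 'r' (letter)
Units from scan: 8
Sound units = 8 units


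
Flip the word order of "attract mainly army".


Original: "attract mainly army"
Words (1..n): attract | mainly | army
Reversed (n..1): army | mainly | attract
Result = "army mainly attract"


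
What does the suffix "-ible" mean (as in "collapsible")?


Suffix: -ible
Example: collapsible = collapse + -ible, with a spelling change
Meaning = capable of


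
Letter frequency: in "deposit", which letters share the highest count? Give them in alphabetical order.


Word: "deposit"
Letter counts:
  'd': 1
  'e': 1
  'i': 1
  'o': 1
  'p': 1
  's': 1
  't': 1
Maximum count = 1
Most frequent = 'd', 'e', 'i', 'o', 'p', 's', 't' (1 time each)


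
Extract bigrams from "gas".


Word: "gas" (length 3)
Number of bigrams = 3 - 2 + 1 = 2
  Position 0: "ga"
  Position 1: "as"
Bigrams = "ga", "as"


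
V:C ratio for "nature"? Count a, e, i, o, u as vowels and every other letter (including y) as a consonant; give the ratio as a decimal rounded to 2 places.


Word: "nature"
Vowels (a,e,i,o,u): 3
Consonants: 3
Ratio = 3/3
= 1.00


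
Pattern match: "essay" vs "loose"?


Pattern of "essay": [0, 1, 1, 2, 3]
Pattern of "loose": [0, 1, 1, 2, 3]
Patterns match
Same pattern = Yes


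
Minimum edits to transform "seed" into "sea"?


Word 1: "seed" (length 4)
Word 2: "sea" (length 3)
One optimal edit sequence (insert/delete/substitute each cost 1):
  1. keep 's'
  2. delete 'e'  (+1)
  3. keep 'e'
  4. substitute 'd' -> 'a'  (+1)
Total edit operations: 2
Edit distance = 2


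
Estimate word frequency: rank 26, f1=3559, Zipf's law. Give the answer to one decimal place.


Zipf's law: f(r) = f(1) / r
f(1) = 3559
f(26) = 3559 / 26
= 136.9 occurrences


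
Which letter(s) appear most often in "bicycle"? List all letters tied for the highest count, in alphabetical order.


Word: "bicycle"
Letter counts:
  'b': 1
  'c': 2
  'e': 1
  'i': 1
  'l': 1
  'y': 1
Maximum count = 2
Most frequent = 'c' (2 times each)


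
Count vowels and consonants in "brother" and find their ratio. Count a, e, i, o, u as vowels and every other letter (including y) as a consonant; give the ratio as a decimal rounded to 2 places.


Word: "brother"
Vowels (a,e,i,o,u): 2
Consonants: 5
Ratio = 2/5
= 0.40


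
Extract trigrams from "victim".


Word: "victim" (length 6)
Number of trigrams = 6 - 3 + 1 = 4
  Position 0: "vic"
  Position 1: "ict"
  Position 2: "cti"
  Position 3: "tim"
Trigrams = "vic", "ict", "cti", "tim"


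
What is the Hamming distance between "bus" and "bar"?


Comparing character by character (same length = 3):
  Pos 0: 'b' vs 'b' =
  Pos 1: 'u' vs 'a' !=
  Pos 2: 's' vs 'r' !=
Hamming distance = 2


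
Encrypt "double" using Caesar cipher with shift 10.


Word: "double"
Shift: 10
Each letter → (letter + shift) mod 26:
  'd' (3) + 10 = 13 → 'n'
  'o' (14) + 10 = 24 → 'y'
  'u' (20) + 10 = 4 → 'e'
  'b' (1) + 10 = 11 → 'l'
  'l' (11) + 10 = 21 → 'v'
  'e' (4) + 10 = 14 → 'o'
Result = "nyelvo"


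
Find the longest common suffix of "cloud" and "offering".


Word 1: "cloud"
Word 2: "offering"
Comparing from end:
  Pos -1: 'd' != 'g' (stop)
LCS = "" (length 0)


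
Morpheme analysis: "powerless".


Word: "powerless"
Morphemes: power + -less
Each morpheme carries meaning
= 2 morphemes


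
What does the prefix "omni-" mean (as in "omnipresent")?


Prefix: omni-
As in: omnipresent -> omni- + present
Meaning = all


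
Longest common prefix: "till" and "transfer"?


Word 1: "till"
Word 2: "transfer"
Comparing from start:
  Pos 0: 't' == 't'
  Pos 1: 'i' != 'r' (stop)
LCP = "t" (length 1)


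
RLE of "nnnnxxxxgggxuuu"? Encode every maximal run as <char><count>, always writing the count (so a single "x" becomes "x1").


String: "nnnnxxxxgggxuuu"
Scanning for consecutive runs:
  'n' x 4
  'x' x 4
  'g' x 3
  'x' x 1
  'u' x 3
RLE = "n4x4g3x1u3"


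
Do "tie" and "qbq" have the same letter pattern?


Pattern of "tie": [0, 1, 2]
Pattern of "qbq": [0, 1, 0]
Patterns do not match
Same pattern = No


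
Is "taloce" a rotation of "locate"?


Word: "locate", Candidate: "taloce"
Method: check if candidate is substring of word+word
"locatelocate" contains "taloce"? No
Is rotation = No


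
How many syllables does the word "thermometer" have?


Word: "thermometer"
Syllable breakdown: ther-mom-e-ter
Counting: 4 parts
= 4 syllables


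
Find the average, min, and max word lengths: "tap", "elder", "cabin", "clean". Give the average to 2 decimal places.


Lengths: "tap"=3, "elder"=5, "cabin"=5, "clean"=5
Sum = 18, Count = 4
Average = 18/4 = 4.50
= avg=4.50, min=3, max=5


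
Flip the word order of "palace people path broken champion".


Original: "palace people path broken champion"
Words (1..n): palace | people | path | broken | champion
Reversed (n..1): champion | broken | path | people | palace
Result = "champion broken path people palace"


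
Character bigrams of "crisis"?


Word: "crisis" (length 6)
Number of bigrams = 6 - 2 + 1 = 5
  Position 0: "cr"
  Position 1: "ri"
  Position 2: "is"
  Position 3: "si"
  Position 4: "is"
Bigrams = "cr", "ri", "is", "si", "is"


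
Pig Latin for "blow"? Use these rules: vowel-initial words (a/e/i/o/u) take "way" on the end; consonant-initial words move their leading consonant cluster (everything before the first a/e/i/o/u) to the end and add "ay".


Word: "blow"
Starts with consonant(s) → move to end, add 'ay'
Consonant cluster: "bl"
Pig Latin = "owblay"


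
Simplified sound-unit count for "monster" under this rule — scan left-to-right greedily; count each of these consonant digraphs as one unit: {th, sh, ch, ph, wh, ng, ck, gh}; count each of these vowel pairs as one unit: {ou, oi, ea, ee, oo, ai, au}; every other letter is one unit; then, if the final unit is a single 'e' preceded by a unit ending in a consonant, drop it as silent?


Word: "monster" (7 letters)
Left-to-right scan:
  [1] 'm' (letter)
  [2] 'o' (letter)
  [3] 'n' (letter)
  [4] 's' (letter)
  [5] 't' (letter)
  [6] 'e' (letter)
  [7] 'r' (letter)
Units from scan: 7
Sound units = 7 units


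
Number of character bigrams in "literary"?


Word: "literary" (length 8)
Number of 2-grams = length - 2 + 1 = 8 - 2 + 1
= 7


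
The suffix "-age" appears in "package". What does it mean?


Suffix: -age
As in: package -> pack + -age
Meaning = result / collection


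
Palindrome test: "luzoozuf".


Word: "luzoozuf"
Reversed: "fuzoozul"
Forward == Backward? luzoozuf != fuzoozul
Palindrome = No


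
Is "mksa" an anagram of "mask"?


Word 1: "mask" → sorted: akms
Word 2: "mksa" → sorted: akms
Same letters? akms == akms
Anagram = Yes


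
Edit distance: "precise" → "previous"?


Word 1: "precise" (length 7)
Word 2: "previous" (length 8)
One optimal edit sequence (insert/delete/substitute each cost 1):
  1. keep 'p'
  2. keep 'r'
  3. keep 'e'
  4. substitute 'c' -> 'v'  (+1)
  5. keep 'i'
  6. insert 'o'  (+1)
  7. substitute 's' -> 'u'  (+1)
  8. substitute 'e' -> 's'  (+1)
Total edit operations: 4
Edit distance = 4


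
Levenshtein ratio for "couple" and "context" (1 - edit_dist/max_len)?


Word 1: "couple" (length 6)
Word 2: "context" (length 7)
One optimal edit sequence:
  1. keep 'c'
  2. keep 'o'
  3. insert 'n'  (+1)
  4. substitute 'u' -> 't'  (+1)
  5. substitute 'p' -> 'e'  (+1)
  6. substitute 'l' -> 'x'  (+1)
  7. substitute 'e' -> 't'  (+1)
Edit distance = 5
Max length = max(6, 7) = 7
Similarity = 1 - 5/7
= 0.2857


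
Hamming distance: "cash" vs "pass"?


Comparing character by character (same length = 4):
  Pos 0: 'c' vs 'p' !=
  Pos 1: 'a' vs 'a' =
  Pos 2: 's' vs 's' =
  Pos 3: 'h' vs 's' !=
Hamming distance = 2


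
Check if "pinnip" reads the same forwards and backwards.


Word: "pinnip"
Reversed: "pinnip"
Forward == Backward? pinnip == pinnip
Palindrome = Yes


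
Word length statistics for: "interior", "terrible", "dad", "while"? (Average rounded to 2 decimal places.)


Lengths: "interior"=8, "terrible"=8, "dad"=3, "while"=5
Sum = 24, Count = 4
Average = 24/4 = 6.00
= avg=6.00, min=3, max=8


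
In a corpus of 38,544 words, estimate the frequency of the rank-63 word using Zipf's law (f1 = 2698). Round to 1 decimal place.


Zipf's law: f(r) = f(1) / r
f(1) = 2698
f(63) = 2698 / 63
= 42.8 occurrences


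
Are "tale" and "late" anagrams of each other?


Word 1: "tale" → sorted: aelt
Word 2: "late" → sorted: aelt
Same letters? aelt == aelt
Anagram = Yes


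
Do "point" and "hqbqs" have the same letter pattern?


Pattern of "point": [0, 1, 2, 3, 4]
Pattern of "hqbqs": [0, 1, 2, 1, 3]
Patterns do not match
Same pattern = No


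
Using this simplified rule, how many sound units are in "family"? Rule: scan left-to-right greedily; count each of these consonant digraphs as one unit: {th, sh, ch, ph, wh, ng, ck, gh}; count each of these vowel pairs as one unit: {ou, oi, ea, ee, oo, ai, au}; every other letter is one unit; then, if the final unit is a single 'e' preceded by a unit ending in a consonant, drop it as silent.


Word: "family" (6 letters)
Left-to-right scan:
  1. 'f' (letter)
  2. 'a' (letter)
  3. 'm' (letter)
  4. 'i' (letter)
  5. 'l' (letter)
  6. 'y' (letter)
Units from scan: 6
Sound units = 6 units


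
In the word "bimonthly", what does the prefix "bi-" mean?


Prefix: bi-
Example: bimonthly = bi- + monthly
Meaning = two


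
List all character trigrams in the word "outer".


Word: "outer" (length 5)
Number of trigrams = 5 - 3 + 1 = 3
  Position 0: "out"
  Position 1: "ute"
  Position 2: "ter"
Trigrams = "out", "ute", "ter"


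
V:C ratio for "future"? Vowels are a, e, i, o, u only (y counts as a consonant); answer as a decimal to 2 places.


Word: "future"
Vowels (a,e,i,o,u): 3
Consonants: 3
Ratio = 3/3
= 1.00


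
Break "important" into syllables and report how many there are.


Word: "important"
Syllable breakdown: im · por · tant
Counting: 3 parts
= 3 syllables


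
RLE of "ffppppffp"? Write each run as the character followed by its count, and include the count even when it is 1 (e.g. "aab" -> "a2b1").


String: "ffppppffp"
Scanning for consecutive runs:
  'f' x 2
  'p' x 4
  'f' x 2
  'p' x 1
RLE = "f2p4f2p1"


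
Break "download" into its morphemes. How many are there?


Word: "download"
Morphemes: down- | load
Each morpheme carries meaning
= 2 morphemes


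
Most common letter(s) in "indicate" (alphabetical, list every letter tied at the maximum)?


Word: "indicate"
Letter counts:
  'a': 1
  'c': 1
  'd': 1
  'e': 1
  'i': 2
  'n': 1
  't': 1
Maximum count = 2
Most frequent = 'i' (2 times each)


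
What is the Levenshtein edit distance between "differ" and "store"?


Word 1: "differ" (length 6)
Word 2: "store" (length 5)
One optimal edit sequence (insert/delete/substitute each cost 1):
  1. substitute 'd' -> 's'  (+1)
  2. substitute 'i' -> 't'  (+1)
  3. substitute 'f' -> 'o'  (+1)
  4. substitute 'f' -> 'r'  (+1)
  5. keep 'e'
  6. delete 'r'  (+1)
Total edit operations: 5
Edit distance = 5


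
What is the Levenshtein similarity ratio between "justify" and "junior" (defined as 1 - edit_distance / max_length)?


Word 1: "justify" (length 7)
Word 2: "junior" (length 6)
One optimal edit sequence:
  1. keep 'j'
  2. keep 'u'
  3. delete 's'  (+1)
  4. substitute 't' -> 'n'  (+1)
  5. keep 'i'
  6. substitute 'f' -> 'o'  (+1)
  7. substitute 'y' -> 'r'  (+1)
Edit distance = 4
Max length = max(7, 6) = 7
Similarity = 1 - 4/7
= 0.4286


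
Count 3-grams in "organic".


Word: "organic" (length 7)
Number of 3-grams = length - 3 + 1 = 7 - 3 + 1
= 5


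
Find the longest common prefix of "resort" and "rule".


Word 1: "resort"
Word 2: "rule"
Comparing from start:
  Pos 0: 'r' == 'r'
  Pos 1: 'e' != 'u' (stop)
LCP = "r" (length 1)


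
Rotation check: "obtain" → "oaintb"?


Word: "obtain", Candidate: "oaintb"
Method: check if candidate is substring of word+word
"obtainobtain" contains "oaintb"? No
Is rotation = No


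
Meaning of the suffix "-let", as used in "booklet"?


Suffix: -let
Example: booklet (book + -let)
Meaning = small


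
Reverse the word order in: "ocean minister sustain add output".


Original: "ocean minister sustain add output"
Words (1..n): ocean | minister | sustain | add | output
Reversed (n..1): output | add | sustain | minister | ocean
Result = "output add sustain minister ocean"


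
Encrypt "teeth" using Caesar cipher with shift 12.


Word: "teeth"
Shift: 12
Each letter → (letter + shift) mod 26:
  't' (19) + 12 = 5 → 'f'
  'e' (4) + 12 = 16 → 'q'
  'e' (4) + 12 = 16 → 'q'
  't' (19) + 12 = 5 → 'f'
  'h' (7) + 12 = 19 → 't'
Result = "fqqft"


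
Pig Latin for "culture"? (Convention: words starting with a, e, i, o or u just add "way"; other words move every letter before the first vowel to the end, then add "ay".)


Word: "culture"
Starts with consonant(s) → move to end, add 'ay'
Consonant cluster: "c"
Pig Latin = "ulturecay"


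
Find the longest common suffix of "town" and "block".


Word 1: "town"
Word 2: "block"
Comparing from end:
  Pos -1: 'n' != 'k' (stop)
LCS = "" (length 0)


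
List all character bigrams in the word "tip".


Word: "tip" (length 3)
Number of bigrams = 3 - 2 + 1 = 2
  Position 0: "ti"
  Position 1: "ip"
Bigrams = "ti", "ip"


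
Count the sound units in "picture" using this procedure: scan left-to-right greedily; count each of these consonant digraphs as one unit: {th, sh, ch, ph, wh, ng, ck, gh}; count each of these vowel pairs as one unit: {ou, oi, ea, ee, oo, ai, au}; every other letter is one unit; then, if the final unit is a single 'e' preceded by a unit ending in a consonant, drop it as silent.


Word: "picture" (7 letters)
Left-to-right scan:
  [1] 'p' (letter)
  [2] 'i' (letter)
  [3] 'c' (letter)
  [4] 't' (letter)
  [5] 'u' (letter)
  [6] 'r' (letter)
  [7] 'e' (letter)
Units from scan: 7
Final unit is 'e' after a consonant -> drop as silent (-1)
Sound units = 6 units


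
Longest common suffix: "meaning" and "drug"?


Word 1: "meaning"
Word 2: "drug"
Comparing from end:
  Pos -1: 'g' == 'g'
  Pos -2: 'n' != 'u' (stop)
LCS = "g" (length 1)


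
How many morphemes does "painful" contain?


Word: "painful"
Morphemes: pain / -ful
Each morpheme carries meaning
= 2 morphemes


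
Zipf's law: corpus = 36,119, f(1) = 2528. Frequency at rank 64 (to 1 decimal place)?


Zipf's law: f(r) = f(1) / r
f(1) = 2528
f(64) = 2528 / 64
= 39.5 occurrences


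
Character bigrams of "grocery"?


Word: "grocery" (length 7)
Number of bigrams = 7 - 2 + 1 = 6
  Position 0: "gr"
  Position 1: "ro"
  Position 2: "oc"
  Position 3: "ce"
  Position 4: "er"
  Position 5: "ry"
Bigrams = "gr", "ro", "oc", "ce", "er", "ry"


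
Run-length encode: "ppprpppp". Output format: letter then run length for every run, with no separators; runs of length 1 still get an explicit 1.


String: "ppprpppp"
Scanning for consecutive runs:
  'p' x 3
  'r' x 1
  'p' x 4
RLE = "p3r1p4"


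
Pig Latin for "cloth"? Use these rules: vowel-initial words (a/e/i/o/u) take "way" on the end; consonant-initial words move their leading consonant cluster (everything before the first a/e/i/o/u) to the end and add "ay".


Word: "cloth"
Starts with consonant(s) → move to end, add 'ay'
Consonant cluster: "cl"
Pig Latin = "othclay"


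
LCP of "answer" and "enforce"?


Word 1: "answer"
Word 2: "enforce"
Comparing from start:
  Pos 0: 'a' != 'e' (stop)
LCP = "" (length 0)


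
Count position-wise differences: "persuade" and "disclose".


Comparing character by character (same length = 8):
  Pos 0: 'p' vs 'd' !=
  Pos 1: 'e' vs 'i' !=
  Pos 2: 'r' vs 's' !=
  Pos 3: 's' vs 'c' !=
  Pos 4: 'u' vs 'l' !=
  Pos 5: 'a' vs 'o' !=
  Pos 6: 'd' vs 's' !=
  Pos 7: 'e' vs 'e' =
Hamming distance = 7


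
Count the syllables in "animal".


Word: "animal"
Syllable breakdown: an / i / mal
Counting: 3 parts
= 3 syllables


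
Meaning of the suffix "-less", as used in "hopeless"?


Suffix: -less
Example: hopeless = hope + -less
Meaning = without


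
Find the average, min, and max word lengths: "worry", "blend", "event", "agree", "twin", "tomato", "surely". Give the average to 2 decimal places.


Lengths: "worry"=5, "blend"=5, "event"=5, "agree"=5, "twin"=4, "tomato"=6, "surely"=6
Sum = 36, Count = 7
Average = 36/7 = 5.14
= avg=5.14, min=4, max=6


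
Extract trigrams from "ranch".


Word: "ranch" (length 5)
Number of trigrams = 5 - 3 + 1 = 3
  Position 0: "ran"
  Position 1: "anc"
  Position 2: "nch"
Trigrams = "ran", "anc", "nch"


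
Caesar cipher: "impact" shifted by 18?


Word: "impact"
Shift: 18
Each letter → (letter + shift) mod 26:
  'i' (8) + 18 = 0 → 'a'
  'm' (12) + 18 = 4 → 'e'
  'p' (15) + 18 = 7 → 'h'
  'a' (0) + 18 = 18 → 's'
  'c' (2) + 18 = 20 → 'u'
  't' (19) + 18 = 11 → 'l'
Result = "aehsul"


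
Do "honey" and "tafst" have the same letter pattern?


Pattern of "honey": [0, 1, 2, 3, 4]
Pattern of "tafst": [0, 1, 2, 3, 0]
Patterns do not match
Same pattern = No


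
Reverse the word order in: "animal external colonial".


Original: "animal external colonial"
Words (1..n): animal | external | colonial
Reversed (n..1): colonial | external | animal
Result = "colonial external animal"


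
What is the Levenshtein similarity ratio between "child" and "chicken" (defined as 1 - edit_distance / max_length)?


Word 1: "child" (length 5)
Word 2: "chicken" (length 7)
One optimal edit sequence:
  1. keep 'c'
  2. keep 'h'
  3. keep 'i'
  4. insert 'c'  (+1)
  5. insert 'k'  (+1)
  6. substitute 'l' -> 'e'  (+1)
  7. substitute 'd' -> 'n'  (+1)
Edit distance = 4
Max length = max(5, 7) = 7
Similarity = 1 - 4/7
= 0.4286


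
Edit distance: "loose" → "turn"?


Word 1: "loose" (length 5)
Word 2: "turn" (length 4)
One optimal edit sequence (insert/delete/substitute each cost 1):
  1. delete 'l'  (+1)
  2. substitute 'o' -> 't'  (+1)
  3. substitute 'o' -> 'u'  (+1)
  4. substitute 's' -> 'r'  (+1)
  5. substitute 'e' -> 'n'  (+1)
Total edit operations: 5
Edit distance = 5


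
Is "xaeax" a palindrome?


Word: "xaeax"
Reversed: "xaeax"
Forward == Backward? xaeax == xaeax
Palindrome = Yes


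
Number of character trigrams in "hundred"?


Word: "hundred" (length 7)
Number of 3-grams = length - 3 + 1 = 7 - 3 + 1
= 5


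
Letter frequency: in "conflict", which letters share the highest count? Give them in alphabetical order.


Word: "conflict"
Letter counts:
  'c': 2
  'f': 1
  'i': 1
  'l': 1
  'n': 1
  'o': 1
  't': 1
Maximum count = 2
Most frequent = 'c' (2 times each)


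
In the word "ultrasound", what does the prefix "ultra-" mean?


Prefix: ultra-
Example: ultrasound = ultra- + sound
Meaning = beyond


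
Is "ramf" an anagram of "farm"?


Word 1: "farm" → sorted: afmr
Word 2: "ramf" → sorted: afmr
Same letters? afmr == afmr
Anagram = Yes


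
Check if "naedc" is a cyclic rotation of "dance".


Word: "dance", Candidate: "naedc"
Method: check if candidate is substring of word+word
"dancedance" contains "naedc"? No
Is rotation = No


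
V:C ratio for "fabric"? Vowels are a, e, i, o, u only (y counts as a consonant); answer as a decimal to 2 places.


Word: "fabric"
Vowels (a,e,i,o,u): 2
Consonants: 4
Ratio = 2/4
= 0.50


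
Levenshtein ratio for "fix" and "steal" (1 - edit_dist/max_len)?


Word 1: "fix" (length 3)
Word 2: "steal" (length 5)
One optimal edit sequence:
  1. insert 's'  (+1)
  2. insert 't'  (+1)
  3. substitute 'f' -> 'e'  (+1)
  4. substitute 'i' -> 'a'  (+1)
  5. substitute 'x' -> 'l'  (+1)
Edit distance = 5
Max length = max(3, 5) = 5
Similarity = 1 - 5/5
= 0.0000


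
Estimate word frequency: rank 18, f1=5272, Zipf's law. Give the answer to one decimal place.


Zipf's law: f(r) = f(1) / r
f(1) = 5272
f(18) = 5272 / 18
= 292.9 occurrences


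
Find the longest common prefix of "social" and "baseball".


Word 1: "social"
Word 2: "baseball"
Comparing from start:
  Pos 0: 's' != 'b' (stop)
LCP = "" (length 0)


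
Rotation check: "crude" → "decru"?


Word: "crude", Candidate: "decru"
Method: check if candidate is substring of word+word
"crudecrude" contains "decru"? Yes
Is rotation = Yes


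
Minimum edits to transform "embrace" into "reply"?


Word 1: "embrace" (length 7)
Word 2: "reply" (length 5)
One optimal edit sequence (insert/delete/substitute each cost 1):
  1. delete 'e'  (+1)
  2. delete 'm'  (+1)
  3. substitute 'b' -> 'r'  (+1)
  4. substitute 'r' -> 'e'  (+1)
  5. substitute 'a' -> 'p'  (+1)
  6. substitute 'c' -> 'l'  (+1)
  7. substitute 'e' -> 'y'  (+1)
Total edit operations: 7
Edit distance = 7


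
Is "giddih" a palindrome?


Word: "giddih"
Reversed: "hiddig"
Forward == Backward? giddih != hiddig
Palindrome = No


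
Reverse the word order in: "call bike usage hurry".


Original: "call bike usage hurry"
Words (1..n): call | bike | usage | hurry
Reversed (n..1): hurry | usage | bike | call
Result = "hurry usage bike call"


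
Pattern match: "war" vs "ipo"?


Pattern of "war": [0, 1, 2]
Pattern of "ipo": [0, 1, 2]
Patterns match
Same pattern = Yes


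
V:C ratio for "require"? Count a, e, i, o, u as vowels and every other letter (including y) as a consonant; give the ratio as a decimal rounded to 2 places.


Word: "require"
Vowels (a,e,i,o,u): 4
Consonants: 3
Ratio = 4/3
= 1.33


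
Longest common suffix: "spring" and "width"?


Word 1: "spring"
Word 2: "width"
Comparing from end:
  Pos -1: 'g' != 'h' (stop)
LCS = "" (length 0)


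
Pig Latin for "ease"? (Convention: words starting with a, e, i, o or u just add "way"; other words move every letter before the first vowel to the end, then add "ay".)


Word: "ease"
Starts with vowel → add 'way'
Pig Latin = "easeway"


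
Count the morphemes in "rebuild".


Word: "rebuild"
Morphemes: re- / build
Each morpheme carries meaning
= 2 morphemes


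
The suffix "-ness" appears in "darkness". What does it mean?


Suffix: -ness
Example: darkness (dark + -ness)
Meaning = state of being


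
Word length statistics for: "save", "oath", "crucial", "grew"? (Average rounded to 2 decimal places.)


Lengths: "save"=4, "oath"=4, "crucial"=7, "grew"=4
Sum = 19, Count = 4
Average = 19/4 = 4.75
= avg=4.75, min=4, max=7


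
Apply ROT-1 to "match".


Word: "match"
Shift: 1
Each letter → (letter + shift) mod 26:
  'm' (12) + 1 = 13 → 'n'
  'a' (0) + 1 = 1 → 'b'
  't' (19) + 1 = 20 → 'u'
  'c' (2) + 1 = 3 → 'd'
  'h' (7) + 1 = 8 → 'i'
Result = "nbudi"


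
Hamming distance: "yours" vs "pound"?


Comparing character by character (same length = 5):
  Pos 0: 'y' vs 'p' !=
  Pos 1: 'o' vs 'o' =
  Pos 2: 'u' vs 'u' =
  Pos 3: 'r' vs 'n' !=
  Pos 4: 's' vs 'd' !=
Hamming distance = 3


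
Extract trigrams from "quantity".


Word: "quantity" (length 8)
Number of trigrams = 8 - 3 + 1 = 6
  Position 0: "qua"
  Position 1: "uan"
  Position 2: "ant"
  Position 3: "nti"
  Position 4: "tit"
  Position 5: "ity"
Trigrams = "qua", "uan", "ant", "nti", "tit", "ity"


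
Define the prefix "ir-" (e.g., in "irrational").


Prefix: ir-
Example: irrational = ir- + rational
Meaning = not


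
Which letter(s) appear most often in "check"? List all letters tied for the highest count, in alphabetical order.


Word: "check"
Letter counts:
  'c': 2
  'e': 1
  'h': 1
  'k': 1
Maximum count = 2
Most frequent = 'c' (2 times each)


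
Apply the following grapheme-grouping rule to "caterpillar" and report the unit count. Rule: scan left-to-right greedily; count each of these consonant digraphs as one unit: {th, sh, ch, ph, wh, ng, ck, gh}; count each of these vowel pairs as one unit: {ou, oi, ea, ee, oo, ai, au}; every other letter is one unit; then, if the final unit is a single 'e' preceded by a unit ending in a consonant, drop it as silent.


Word: "caterpillar" (11 letters)
Left-to-right scan:
  [1] 'c' (letter)
  [2] 'a' (letter)
  [3] 't' (letter)
  [4] 'e' (letter)
  [5] 'r' (letter)
  [6] 'p' (letter)
  [7] 'i' (letter)
  [8] 'l' (letter)
  [9] 'l' (letter)
  [10] 'a' (letter)
  [11] 'r' (letter)
Units from scan: 11
Sound units = 11 units


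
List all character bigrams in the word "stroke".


Word: "stroke" (length 6)
Number of bigrams = 6 - 2 + 1 = 5
  Position 0: "st"
  Position 1: "tr"
  Position 2: "ro"
  Position 3: "ok"
  Position 4: "ke"
Bigrams = "st", "tr", "ro", "ok", "ke"


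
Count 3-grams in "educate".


Word: "educate" (length 7)
Number of 3-grams = length - 3 + 1 = 7 - 3 + 1
= 5


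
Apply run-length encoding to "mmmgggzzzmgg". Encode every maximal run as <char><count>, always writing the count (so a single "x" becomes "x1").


String: "mmmgggzzzmgg"
Scanning for consecutive runs:
  'm' x 3
  'g' x 3
  'z' x 3
  'm' x 1
  'g' x 2
RLE = "m3g3z3m1g2"


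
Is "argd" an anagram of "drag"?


Word 1: "drag" → sorted: adgr
Word 2: "argd" → sorted: adgr
Same letters? adgr == adgr
Anagram = Yes


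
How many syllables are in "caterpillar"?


Word: "caterpillar"
Syllable breakdown: cat-er-pil-lar
Counting: 4 parts
= 4 syllables


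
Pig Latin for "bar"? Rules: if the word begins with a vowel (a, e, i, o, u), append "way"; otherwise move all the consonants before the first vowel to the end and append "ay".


Word: "bar"
Starts with consonant(s) → move to end, add 'ay'
Consonant cluster: "b"
Pig Latin = "arbay"


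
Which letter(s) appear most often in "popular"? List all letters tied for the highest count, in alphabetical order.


Word: "popular"
Letter counts:
  'a': 1
  'l': 1
  'o': 1
  'p': 2
  'r': 1
  'u': 1
Maximum count = 2
Most frequent = 'p' (2 times each)


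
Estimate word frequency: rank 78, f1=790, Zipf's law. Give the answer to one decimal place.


Zipf's law: f(r) = f(1) / r
f(1) = 790
f(78) = 790 / 78
= 10.1 occurrences


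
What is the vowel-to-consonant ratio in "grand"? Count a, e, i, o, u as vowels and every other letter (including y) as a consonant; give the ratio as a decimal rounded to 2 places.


Word: "grand"
Vowels (a,e,i,o,u): 1
Consonants: 4
Ratio = 1/4
= 0.25


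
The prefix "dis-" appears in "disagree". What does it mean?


Prefix: dis-
Example: disagree (dis- + agree)
Meaning = not / opposite


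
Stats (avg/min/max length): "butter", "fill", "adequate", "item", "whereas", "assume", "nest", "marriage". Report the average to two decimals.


Lengths: "butter"=6, "fill"=4, "adequate"=8, "item"=4, "whereas"=7, "assume"=6, "nest"=4, "marriage"=8
Sum = 47, Count = 8
Average = 47/8 = 5.88
= avg=5.88, min=4, max=8


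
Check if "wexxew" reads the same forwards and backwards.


Word: "wexxew"
Reversed: "wexxew"
Forward == Backward? wexxew == wexxew
Palindrome = Yes


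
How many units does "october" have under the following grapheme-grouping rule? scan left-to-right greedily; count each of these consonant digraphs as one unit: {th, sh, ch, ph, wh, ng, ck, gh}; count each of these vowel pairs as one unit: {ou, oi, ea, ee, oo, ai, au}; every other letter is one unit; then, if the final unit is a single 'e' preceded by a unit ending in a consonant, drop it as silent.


Word: "october" (7 letters)
Left-to-right scan:
  [1] 'o' (letter)
  [2] 'c' (letter)
  [3] 't' (letter)
  [4] 'o' (letter)
  [5] 'b' (letter)
  [6] 'e' (letter)
  [7] 'r' (letter)
Units from scan: 7
Sound units = 7 units


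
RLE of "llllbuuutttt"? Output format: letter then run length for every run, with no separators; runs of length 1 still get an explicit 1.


String: "llllbuuutttt"
Scanning for consecutive runs:
  'l' x 4
  'b' x 1
  'u' x 3
  't' x 4
RLE = "l4b1u3t4"


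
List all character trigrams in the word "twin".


Word: "twin" (length 4)
Number of trigrams = 4 - 3 + 1 = 2
  Position 0: "twi"
  Position 1: "win"
Trigrams = "twi", "win"


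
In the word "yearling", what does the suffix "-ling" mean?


Suffix: -ling
As in: yearling -> year + -ling
Meaning = small / young


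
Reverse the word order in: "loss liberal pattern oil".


Original: "loss liberal pattern oil"
Words (1..n): loss | liberal | pattern | oil
Reversed (n..1): oil | pattern | liberal | loss
Result = "oil pattern liberal loss"


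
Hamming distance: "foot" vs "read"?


Comparing character by character (same length = 4):
  Pos 0: 'f' vs 'r' !=
  Pos 1: 'o' vs 'e' !=
  Pos 2: 'o' vs 'a' !=
  Pos 3: 't' vs 'd' !=
Hamming distance = 4


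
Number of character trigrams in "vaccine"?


Word: "vaccine" (length 7)
Number of 3-grams = length - 3 + 1 = 7 - 3 + 1
= 5


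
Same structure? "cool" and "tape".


Pattern of "cool": [0, 1, 1, 2]
Pattern of "tape": [0, 1, 2, 3]
Patterns do not match
Same pattern = No


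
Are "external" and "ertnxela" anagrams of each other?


Word 1: "external" → sorted: aeelnrtx
Word 2: "ertnxela" → sorted: aeelnrtx
Same letters? aeelnrtx == aeelnrtx
Anagram = Yes


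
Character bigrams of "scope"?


Word: "scope" (length 5)
Number of bigrams = 5 - 2 + 1 = 4
  Position 0: "sc"
  Position 1: "co"
  Position 2: "op"
  Position 3: "pe"
Bigrams = "sc", "co", "op", "pe"


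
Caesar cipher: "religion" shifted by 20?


Word: "religion"
Shift: 20
Each letter → (letter + shift) mod 26:
  'r' (17) + 20 = 11 → 'l'
  'e' (4) + 20 = 24 → 'y'
  'l' (11) + 20 = 5 → 'f'
  'i' (8) + 20 = 2 → 'c'
  'g' (6) + 20 = 0 → 'a'
  'i' (8) + 20 = 2 → 'c'
  'o' (14) + 20 = 8 → 'i'
  'n' (13) + 20 = 7 → 'h'
Result = "lyfcacih"


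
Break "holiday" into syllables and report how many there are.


Word: "holiday"
Syllable breakdown: hol-i-day
Counting: 3 parts
= 3 syllables


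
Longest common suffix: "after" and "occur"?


Word 1: "after"
Word 2: "occur"
Comparing from end:
  Pos -1: 'r' == 'r'
  Pos -2: 'e' != 'u' (stop)
LCS = "r" (length 1)


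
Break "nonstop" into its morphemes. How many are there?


Word: "nonstop"
Morphemes: non- + stop
Each morpheme carries meaning
= 2 morphemes


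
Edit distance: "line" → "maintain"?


Word 1: "line" (length 4)
Word 2: "maintain" (length 8)
One optimal edit sequence (insert/delete/substitute each cost 1):
  1. insert 'm'  (+1)
  2. substitute 'l' -> 'a'  (+1)
  3. keep 'i'
  4. keep 'n'
  5. insert 't'  (+1)
  6. insert 'a'  (+1)
  7. insert 'i'  (+1)
  8. substitute 'e' -> 'n'  (+1)
Total edit operations: 6
Edit distance = 6


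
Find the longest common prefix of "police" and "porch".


Word 1: "police"
Word 2: "porch"
Comparing from start:
  Pos 0: 'p' == 'p'
  Pos 1: 'o' == 'o'
  Pos 2: 'l' != 'r' (stop)
LCP = "po" (length 2)


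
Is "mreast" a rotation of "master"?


Word: "master", Candidate: "mreast"
Method: check if candidate is substring of word+word
"mastermaster" contains "mreast"? No
Is rotation = No


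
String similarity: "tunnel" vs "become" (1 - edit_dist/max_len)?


Word 1: "tunnel" (length 6)
Word 2: "become" (length 6)
One optimal edit sequence:
  1. substitute 't' -> 'b'  (+1)
  2. substitute 'u' -> 'e'  (+1)
  3. substitute 'n' -> 'c'  (+1)
  4. substitute 'n' -> 'o'  (+1)
  5. substitute 'e' -> 'm'  (+1)
  6. substitute 'l' -> 'e'  (+1)
Edit distance = 6
Max length = max(6, 6) = 6
Similarity = 1 - 6/6
= 0.0000


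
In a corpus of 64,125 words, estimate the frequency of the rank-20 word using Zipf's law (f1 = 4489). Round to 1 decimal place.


Zipf's law: f(r) = f(1) / r
f(1) = 4489
f(20) = 4489 / 20
= 224.5 occurrences


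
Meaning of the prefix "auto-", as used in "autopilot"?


Prefix: auto-
Example: autopilot (auto- + pilot)
Meaning = self


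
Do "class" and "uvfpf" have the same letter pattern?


Pattern of "class": [0, 1, 2, 3, 3]
Pattern of "uvfpf": [0, 1, 2, 3, 2]
Patterns do not match
Same pattern = No


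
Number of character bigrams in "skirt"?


Word: "skirt" (length 5)
Number of 2-grams = length - 2 + 1 = 5 - 2 + 1
= 4


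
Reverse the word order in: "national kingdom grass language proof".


Original: "national kingdom grass language proof"
Words (1..n): national | kingdom | grass | language | proof
Reversed (n..1): proof | language | grass | kingdom | national
Result = "proof language grass kingdom national"


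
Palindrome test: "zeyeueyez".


Word: "zeyeueyez"
Reversed: "zeyeueyez"
Forward == Backward? zeyeueyez == zeyeueyez
Palindrome = Yes


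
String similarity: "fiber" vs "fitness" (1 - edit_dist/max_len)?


Word 1: "fiber" (length 5)
Word 2: "fitness" (length 7)
One optimal edit sequence:
  1. keep 'f'
  2. keep 'i'
  3. insert 't'  (+1)
  4. substitute 'b' -> 'n'  (+1)
  5. keep 'e'
  6. insert 's'  (+1)
  7. substitute 'r' -> 's'  (+1)
Edit distance = 4
Max length = max(5, 7) = 7
Similarity = 1 - 4/7
= 0.4286
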